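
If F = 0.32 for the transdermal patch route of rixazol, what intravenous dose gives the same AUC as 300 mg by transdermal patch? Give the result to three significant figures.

Systemic exposure from an extravascular dose = F × D_ev, so the equivalent IV dose is F × D_ev.
D_iv = F × D_ev = 0.32 × 300 = 96 mg

D_iv = 96.0 mg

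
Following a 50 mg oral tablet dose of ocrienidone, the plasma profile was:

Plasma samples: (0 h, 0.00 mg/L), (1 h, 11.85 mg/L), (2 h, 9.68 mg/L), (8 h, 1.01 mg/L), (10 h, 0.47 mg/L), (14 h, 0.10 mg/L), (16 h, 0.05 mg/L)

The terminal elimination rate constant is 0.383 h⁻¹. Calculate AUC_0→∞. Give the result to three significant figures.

Trapezoidal AUC_0→16:
  [0→1]: (0.00+11.85)/2 × 1 = 5.925
  [1→2]: (11.85+9.68)/2 × 1 = 10.765
  [2→8]: (9.68+1.01)/2 × 6 = 32.07
  [8→10]: (1.01+0.47)/2 × 2 = 1.48
  [10→14]: (0.47+0.10)/2 × 4 = 1.14
  [14→16]: (0.10+0.05)/2 × 2 = 0.15
  Sum = 51.53 mg/L·h
Extrapolated tail: C_last / k_e = 0.05 / 0.383 = 0.131
AUC_0→∞ = 51.53 + 0.131 = 51.661 mg/L·h

AUC = 51.7 mg/L·h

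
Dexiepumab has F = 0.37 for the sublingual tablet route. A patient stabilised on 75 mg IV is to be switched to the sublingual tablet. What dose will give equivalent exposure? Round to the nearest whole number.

D_sublingual = 203 mg

For equal systemic exposure: F × D_ev = D_iv
D_ev = D_iv / F = 75 / 0.37 = 202.703 mg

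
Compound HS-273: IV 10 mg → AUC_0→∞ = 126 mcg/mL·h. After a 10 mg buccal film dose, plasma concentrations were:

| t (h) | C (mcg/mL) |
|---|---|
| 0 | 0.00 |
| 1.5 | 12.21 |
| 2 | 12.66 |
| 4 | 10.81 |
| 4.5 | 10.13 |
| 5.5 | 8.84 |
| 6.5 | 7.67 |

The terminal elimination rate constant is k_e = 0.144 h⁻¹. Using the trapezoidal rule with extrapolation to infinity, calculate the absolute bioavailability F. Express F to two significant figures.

Trapezoidal AUC_0→6.5 (buccal film):
  [0→1.5]: (0.00+12.21)/2 × 1.5 = 9.1575
  [1.5→2]: (12.21+12.66)/2 × 0.5 = 6.2175
  [2→4]: (12.66+10.81)/2 × 2 = 23.47
  [4→4.5]: (10.81+10.13)/2 × 0.5 = 5.235
  [4.5→5.5]: (10.13+8.84)/2 × 1 = 9.485
  [5.5→6.5]: (8.84+7.67)/2 × 1 = 8.255
  Sum = 61.82 mcg/mL·h
Tail: C_last/k_e = 7.67/0.144 = 53.264
AUC_0→∞ (buccal film) = 61.82 + 53.264 = 115.084 mcg/mL·h
F = (AUC_ev/D_ev)/(AUC_iv/D_iv) = (115.084/10)/(126/10) = 11.5084/12.6 = 0.9134

F = 0.91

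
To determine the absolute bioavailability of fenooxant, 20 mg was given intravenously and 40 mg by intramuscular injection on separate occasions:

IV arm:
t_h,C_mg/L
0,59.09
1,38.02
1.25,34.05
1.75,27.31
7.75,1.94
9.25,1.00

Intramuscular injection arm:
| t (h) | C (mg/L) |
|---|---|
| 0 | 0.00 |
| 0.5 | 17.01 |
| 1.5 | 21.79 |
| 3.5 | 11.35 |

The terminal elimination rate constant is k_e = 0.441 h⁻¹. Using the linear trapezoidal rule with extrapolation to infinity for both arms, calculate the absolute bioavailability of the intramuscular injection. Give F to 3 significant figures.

F = 0.250

Trapezoidal AUC_0→9.25 (IV):
  [0→1]: (59.09+38.02)/2 × 1 = 48.555
  [1→1.25]: (38.02+34.05)/2 × 0.25 = 9.00875
  [1.25→1.75]: (34.05+27.31)/2 × 0.5 = 15.34
  [1.75→7.75]: (27.31+1.94)/2 × 6 = 87.75
  [7.75→9.25]: (1.94+1.00)/2 × 1.5 = 2.205
  Sum = 162.85875 mg/L·h
IV tail: 1.00/0.441 = 2.268; AUC_iv,0→∞ = 162.85875 + 2.268 = 165.12675 mg/L·h
Trapezoidal AUC_0→3.5 (intramuscular injection):
  [0→0.5]: (0.00+17.01)/2 × 0.5 = 4.2525
  [0.5→1.5]: (17.01+21.79)/2 × 1 = 19.4
  [1.5→3.5]: (21.79+11.35)/2 × 2 = 33.14
  Sum = 56.7925 mg/L·h
intramuscular injection tail: 11.35/0.441 = 25.737; AUC_ev,0→∞ = 56.7925 + 25.737 = 82.5295 mg/L·h
F = (AUC_ev/D_ev)/(AUC_iv/D_iv) = (82.5295/40)/(165.12675/20) = 2.0632375/8.2563375 = 0.2499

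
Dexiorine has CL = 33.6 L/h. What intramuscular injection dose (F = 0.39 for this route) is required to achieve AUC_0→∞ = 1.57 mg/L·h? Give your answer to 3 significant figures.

Dose = CL × AUC_0→∞ / F
     = 33.6 × 1.57 / 0.39 = 135.262 mg

Dose = 135 mg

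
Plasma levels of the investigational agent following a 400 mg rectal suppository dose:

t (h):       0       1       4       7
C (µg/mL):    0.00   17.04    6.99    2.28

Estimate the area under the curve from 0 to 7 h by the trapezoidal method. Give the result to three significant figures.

Trapezoidal AUC_0→7:
  [0→1]: (0.00+17.04)/2 × 1 = 8.52
  [1→4]: (17.04+6.99)/2 × 3 = 36.045
  [4→7]: (6.99+2.28)/2 × 3 = 13.905
  Sum = 58.47 µg/mL·h

AUC = 58.5 µg/mL·h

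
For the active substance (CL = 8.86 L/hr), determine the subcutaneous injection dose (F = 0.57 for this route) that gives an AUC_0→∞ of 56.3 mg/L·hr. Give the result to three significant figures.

Dose = CL × AUC_0→∞ / F
     = 8.86 × 56.3 / 0.57 = 875.119 mg

Dose = 875 mg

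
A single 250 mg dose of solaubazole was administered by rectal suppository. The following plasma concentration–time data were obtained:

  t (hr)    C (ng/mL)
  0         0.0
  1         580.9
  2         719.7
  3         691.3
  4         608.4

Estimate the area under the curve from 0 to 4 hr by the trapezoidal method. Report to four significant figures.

Trapezoidal AUC_0→4:
  [0→1]: (0.0+580.9)/2 × 1 = 290.45
  [1→2]: (580.9+719.7)/2 × 1 = 650.3
  [2→3]: (719.7+691.3)/2 × 1 = 705.5
  [3→4]: (691.3+608.4)/2 × 1 = 649.85
  Sum = 2296.1 ng/mL·hr

AUC = 2296 ng/mL·hr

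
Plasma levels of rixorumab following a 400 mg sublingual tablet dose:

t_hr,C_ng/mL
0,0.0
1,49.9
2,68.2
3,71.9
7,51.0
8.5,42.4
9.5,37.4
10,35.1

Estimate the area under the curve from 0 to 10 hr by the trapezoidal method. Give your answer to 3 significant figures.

Trapezoidal AUC_0→10:
  [0→1]: (0.0+49.9)/2 × 1 = 24.95
  [1→2]: (49.9+68.2)/2 × 1 = 59.05
  [2→3]: (68.2+71.9)/2 × 1 = 70.05
  [3→7]: (71.9+51.0)/2 × 4 = 245.8
  [7→8.5]: (51.0+42.4)/2 × 1.5 = 70.05
  [8.5→9.5]: (42.4+37.4)/2 × 1 = 39.9
  [9.5→10]: (37.4+35.1)/2 × 0.5 = 18.125
  Sum = 527.925 ng/mL·hr

AUC = 528 ng/mL·hr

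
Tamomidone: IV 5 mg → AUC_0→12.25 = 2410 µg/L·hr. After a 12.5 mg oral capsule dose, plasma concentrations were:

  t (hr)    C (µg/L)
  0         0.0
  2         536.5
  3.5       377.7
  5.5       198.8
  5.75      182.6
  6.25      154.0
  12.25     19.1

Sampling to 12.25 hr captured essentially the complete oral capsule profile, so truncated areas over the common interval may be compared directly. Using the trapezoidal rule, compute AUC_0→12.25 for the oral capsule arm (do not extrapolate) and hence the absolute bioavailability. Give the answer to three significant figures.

F = 0.407

Trapezoidal AUC_0→12.25 (oral capsule):
  [0→2]: (0.0+536.5)/2 × 2 = 536.5
  [2→3.5]: (536.5+377.7)/2 × 1.5 = 685.65
  [3.5→5.5]: (377.7+198.8)/2 × 2 = 576.5
  [5.5→5.75]: (198.8+182.6)/2 × 0.25 = 47.675
  [5.75→6.25]: (182.6+154.0)/2 × 0.5 = 84.15
  [6.25→12.25]: (154.0+19.1)/2 × 6 = 519.3
  Sum = 2449.775 µg/L·hr
F = (AUC_ev/D_ev)/(AUC_iv/D_iv) = (2449.775/12.5)/(2410/5) = 195.982/482 = 0.4066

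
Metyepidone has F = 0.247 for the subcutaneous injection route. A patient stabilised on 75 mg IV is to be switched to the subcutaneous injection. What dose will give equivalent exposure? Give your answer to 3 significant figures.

For equal systemic exposure: F × D_ev = D_iv
D_ev = D_iv / F = 75 / 0.247 = 303.644 mg

D_subcutaneous = 304 mg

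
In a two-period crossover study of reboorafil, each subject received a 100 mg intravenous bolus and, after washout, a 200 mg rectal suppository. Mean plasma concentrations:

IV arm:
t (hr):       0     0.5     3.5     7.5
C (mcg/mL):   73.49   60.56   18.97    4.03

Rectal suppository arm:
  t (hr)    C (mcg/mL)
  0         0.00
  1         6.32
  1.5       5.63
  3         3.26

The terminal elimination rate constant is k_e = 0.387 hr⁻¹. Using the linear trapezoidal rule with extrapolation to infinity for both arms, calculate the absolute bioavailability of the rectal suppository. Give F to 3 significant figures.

Trapezoidal AUC_0→7.5 (IV):
  [0→0.5]: (73.49+60.56)/2 × 0.5 = 33.5125
  [0.5→3.5]: (60.56+18.97)/2 × 3 = 119.295
  [3.5→7.5]: (18.97+4.03)/2 × 4 = 46.0
  Sum = 198.8075 mcg/mL·hr
IV tail: 4.03/0.387 = 10.413; AUC_iv,0→∞ = 198.8075 + 10.413 = 209.2205 mcg/mL·hr
Trapezoidal AUC_0→3 (rectal suppository):
  [0→1]: (0.00+6.32)/2 × 1 = 3.16
  [1→1.5]: (6.32+5.63)/2 × 0.5 = 2.9875
  [1.5→3]: (5.63+3.26)/2 × 1.5 = 6.6675
  Sum = 12.815 mcg/mL·hr
rectal suppository tail: 3.26/0.387 = 8.424; AUC_ev,0→∞ = 12.815 + 8.424 = 21.239 mcg/mL·hr
F = (AUC_ev/D_ev)/(AUC_iv/D_iv) = (21.239/200)/(209.2205/100) = 0.106195/2.092205 = 0.0508

F = 0.0508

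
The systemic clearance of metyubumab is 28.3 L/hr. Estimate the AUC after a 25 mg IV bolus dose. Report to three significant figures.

AUC = 0.883 mg/L·hr

AUC_0→∞ = Dose_iv / CL
        = 25 / 28.3 = 0.883392 mg/L·hr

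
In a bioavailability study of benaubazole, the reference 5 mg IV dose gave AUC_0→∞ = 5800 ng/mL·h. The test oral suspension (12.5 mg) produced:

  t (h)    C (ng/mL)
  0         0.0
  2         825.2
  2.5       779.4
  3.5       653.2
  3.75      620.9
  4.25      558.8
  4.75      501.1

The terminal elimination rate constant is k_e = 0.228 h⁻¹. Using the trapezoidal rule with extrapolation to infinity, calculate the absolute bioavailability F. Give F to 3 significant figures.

Trapezoidal AUC_0→4.75 (oral suspension):
  [0→2]: (0.0+825.2)/2 × 2 = 825.2
  [2→2.5]: (825.2+779.4)/2 × 0.5 = 401.15
  [2.5→3.5]: (779.4+653.2)/2 × 1 = 716.3
  [3.5→3.75]: (653.2+620.9)/2 × 0.25 = 159.2625
  [3.75→4.25]: (620.9+558.8)/2 × 0.5 = 294.925
  [4.25→4.75]: (558.8+501.1)/2 × 0.5 = 264.975
  Sum = 2661.8125 ng/mL·h
Tail: C_last/k_e = 501.1/0.228 = 2197.807
AUC_0→∞ (oral suspension) = 2661.8125 + 2197.807 = 4859.6195 ng/mL·h
F = (AUC_ev/D_ev)/(AUC_iv/D_iv) = (4859.6195/12.5)/(5800/5) = 388.76956/1160 = 0.3351

F = 0.335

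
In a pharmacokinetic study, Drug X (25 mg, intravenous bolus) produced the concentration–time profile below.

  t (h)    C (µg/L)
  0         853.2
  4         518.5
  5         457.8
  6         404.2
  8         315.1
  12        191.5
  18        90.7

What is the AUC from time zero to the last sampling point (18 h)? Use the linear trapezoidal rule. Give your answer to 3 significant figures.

AUC = 6240 µg/L·h

Trapezoidal AUC_0→18:
  [0→4]: (853.2+518.5)/2 × 4 = 2743.4
  [4→5]: (518.5+457.8)/2 × 1 = 488.15
  [5→6]: (457.8+404.2)/2 × 1 = 431.0
  [6→8]: (404.2+315.1)/2 × 2 = 719.3
  [8→12]: (315.1+191.5)/2 × 4 = 1013.2
  [12→18]: (191.5+90.7)/2 × 6 = 846.6
  Sum = 6241.65 µg/L·h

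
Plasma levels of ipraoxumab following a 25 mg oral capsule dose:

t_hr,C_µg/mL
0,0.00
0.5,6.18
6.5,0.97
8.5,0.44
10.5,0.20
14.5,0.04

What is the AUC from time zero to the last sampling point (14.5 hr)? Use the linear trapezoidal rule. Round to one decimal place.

Trapezoidal AUC_0→14.5:
  [0→0.5]: (0.00+6.18)/2 × 0.5 = 1.545
  [0.5→6.5]: (6.18+0.97)/2 × 6 = 21.45
  [6.5→8.5]: (0.97+0.44)/2 × 2 = 1.41
  [8.5→10.5]: (0.44+0.20)/2 × 2 = 0.64
  [10.5→14.5]: (0.20+0.04)/2 × 4 = 0.48
  Sum = 25.525 µg/mL·hr

AUC = 25.5 µg/mL·hr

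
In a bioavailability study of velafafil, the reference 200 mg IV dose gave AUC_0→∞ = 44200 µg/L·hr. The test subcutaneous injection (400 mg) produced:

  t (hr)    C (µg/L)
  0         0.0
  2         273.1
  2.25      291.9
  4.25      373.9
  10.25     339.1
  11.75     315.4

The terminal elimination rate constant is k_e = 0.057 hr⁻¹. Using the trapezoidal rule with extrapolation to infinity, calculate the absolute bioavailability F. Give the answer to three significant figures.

Trapezoidal AUC_0→11.75 (subcutaneous injection):
  [0→2]: (0.0+273.1)/2 × 2 = 273.1
  [2→2.25]: (273.1+291.9)/2 × 0.25 = 70.625
  [2.25→4.25]: (291.9+373.9)/2 × 2 = 665.8
  [4.25→10.25]: (373.9+339.1)/2 × 6 = 2139.0
  [10.25→11.75]: (339.1+315.4)/2 × 1.5 = 490.875
  Sum = 3639.4 µg/L·hr
Tail: C_last/k_e = 315.4/0.057 = 5533.333
AUC_0→∞ (subcutaneous injection) = 3639.4 + 5533.333 = 9172.733 µg/L·hr
F = (AUC_ev/D_ev)/(AUC_iv/D_iv) = (9172.733/400)/(44200/200) = 22.9318/221 = 0.1038

F = 0.104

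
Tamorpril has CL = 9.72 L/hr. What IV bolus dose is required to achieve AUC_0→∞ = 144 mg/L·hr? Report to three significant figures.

Dose_iv = CL × AUC_0→∞
     = 9.72 × 144 = 1399.68 mg

Dose = 1400 mg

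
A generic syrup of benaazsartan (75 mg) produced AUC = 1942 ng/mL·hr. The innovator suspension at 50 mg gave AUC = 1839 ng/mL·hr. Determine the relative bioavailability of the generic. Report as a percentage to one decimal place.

F_rel = 70.4%

F_rel = (AUC_test/D_test) / (AUC_ref/D_ref)
      = (1942/75) / (1839/50)
      = 25.8933 / 36.78 = 0.7040 = 70.40%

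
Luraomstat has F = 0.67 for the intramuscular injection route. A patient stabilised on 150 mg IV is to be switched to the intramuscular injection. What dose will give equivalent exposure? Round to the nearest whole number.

D_intramuscular = 224 mg

For equal systemic exposure: F × D_ev = D_iv
D_ev = D_iv / F = 150 / 0.67 = 223.881 mg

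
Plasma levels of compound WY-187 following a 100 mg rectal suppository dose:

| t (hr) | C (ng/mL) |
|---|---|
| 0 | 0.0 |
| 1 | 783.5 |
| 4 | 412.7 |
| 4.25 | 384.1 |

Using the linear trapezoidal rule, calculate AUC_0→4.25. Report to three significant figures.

AUC = 2290 ng/mL·hr

Trapezoidal AUC_0→4.25:
  [0→1]: (0.0+783.5)/2 × 1 = 391.75
  [1→4]: (783.5+412.7)/2 × 3 = 1794.3
  [4→4.25]: (412.7+384.1)/2 × 0.25 = 99.6
  Sum = 2285.65 ng/mL·hr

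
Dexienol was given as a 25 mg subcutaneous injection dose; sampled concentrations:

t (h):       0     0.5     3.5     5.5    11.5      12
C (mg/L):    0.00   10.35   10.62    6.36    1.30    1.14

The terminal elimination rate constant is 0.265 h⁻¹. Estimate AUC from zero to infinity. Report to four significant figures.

AUC = 78.91 mg/L·h

Trapezoidal AUC_0→12:
  [0→0.5]: (0.00+10.35)/2 × 0.5 = 2.5875
  [0.5→3.5]: (10.35+10.62)/2 × 3 = 31.455
  [3.5→5.5]: (10.62+6.36)/2 × 2 = 16.98
  [5.5→11.5]: (6.36+1.30)/2 × 6 = 22.98
  [11.5→12]: (1.30+1.14)/2 × 0.5 = 0.61
  Sum = 74.6125 mg/L·h
Extrapolated tail: C_last / k_e = 1.14 / 0.265 = 4.302
AUC_0→∞ = 74.6125 + 4.302 = 78.9145 mg/L·h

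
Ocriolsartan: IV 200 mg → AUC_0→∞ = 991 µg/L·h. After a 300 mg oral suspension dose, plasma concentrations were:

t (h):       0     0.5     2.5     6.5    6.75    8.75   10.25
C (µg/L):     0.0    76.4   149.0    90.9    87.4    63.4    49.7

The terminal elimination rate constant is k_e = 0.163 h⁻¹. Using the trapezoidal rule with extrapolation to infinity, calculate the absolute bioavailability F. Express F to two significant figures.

F = 0.87

Trapezoidal AUC_0→10.25 (oral suspension):
  [0→0.5]: (0.0+76.4)/2 × 0.5 = 19.1
  [0.5→2.5]: (76.4+149.0)/2 × 2 = 225.4
  [2.5→6.5]: (149.0+90.9)/2 × 4 = 479.8
  [6.5→6.75]: (90.9+87.4)/2 × 0.25 = 22.2875
  [6.75→8.75]: (87.4+63.4)/2 × 2 = 150.8
  [8.75→10.25]: (63.4+49.7)/2 × 1.5 = 84.825
  Sum = 982.2125 µg/L·h
Tail: C_last/k_e = 49.7/0.163 = 304.908
AUC_0→∞ (oral suspension) = 982.2125 + 304.908 = 1287.1205 µg/L·h
F = (AUC_ev/D_ev)/(AUC_iv/D_iv) = (1287.1205/300)/(991/200) = 4.2904/4.955 = 0.8659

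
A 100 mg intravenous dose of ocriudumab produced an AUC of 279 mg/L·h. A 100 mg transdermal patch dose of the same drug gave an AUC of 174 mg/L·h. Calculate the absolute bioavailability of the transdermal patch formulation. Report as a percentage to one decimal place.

F = 62.4%

F = (AUC_ev / D_ev) / (AUC_iv / D_iv)
  = (174/100) / (279/100)
  = 1.74 / 2.79 = 0.6237
  = 62.37%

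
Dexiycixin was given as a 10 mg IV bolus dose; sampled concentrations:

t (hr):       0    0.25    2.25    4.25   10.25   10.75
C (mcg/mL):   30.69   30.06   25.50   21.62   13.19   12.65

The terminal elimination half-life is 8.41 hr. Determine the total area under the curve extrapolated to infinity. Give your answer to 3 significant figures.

Trapezoidal AUC_0→10.75:
  [0→0.25]: (30.69+30.06)/2 × 0.25 = 7.59375
  [0.25→2.25]: (30.06+25.50)/2 × 2 = 55.56
  [2.25→4.25]: (25.50+21.62)/2 × 2 = 47.12
  [4.25→10.25]: (21.62+13.19)/2 × 6 = 104.43
  [10.25→10.75]: (13.19+12.65)/2 × 0.5 = 6.46
  Sum = 221.16375 mcg/mL·hr
k_e = ln2 / t½ = 0.693147 / 8.41 = 0.0824 hr^-1
Extrapolated tail: C_last / k_e = 12.65 / 0.0824 = 153.519
AUC_0→∞ = 221.16375 + 153.519 = 374.68275 mcg/mL·hr

AUC = 375 mcg/mL·hr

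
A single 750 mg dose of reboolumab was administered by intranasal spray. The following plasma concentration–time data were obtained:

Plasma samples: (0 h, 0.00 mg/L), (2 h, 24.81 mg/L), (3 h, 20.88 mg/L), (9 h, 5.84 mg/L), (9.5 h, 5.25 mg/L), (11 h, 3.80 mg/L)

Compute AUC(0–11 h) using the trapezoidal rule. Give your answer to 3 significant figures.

Trapezoidal AUC_0→11:
  [0→2]: (0.00+24.81)/2 × 2 = 24.81
  [2→3]: (24.81+20.88)/2 × 1 = 22.845
  [3→9]: (20.88+5.84)/2 × 6 = 80.16
  [9→9.5]: (5.84+5.25)/2 × 0.5 = 2.7725
  [9.5→11]: (5.25+3.80)/2 × 1.5 = 6.7875
  Sum = 137.375 mg/L·h

AUC = 137 mg/L·h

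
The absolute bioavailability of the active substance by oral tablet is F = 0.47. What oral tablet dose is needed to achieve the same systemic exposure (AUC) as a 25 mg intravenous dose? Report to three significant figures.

For equal systemic exposure: F × D_ev = D_iv
D_ev = D_iv / F = 25 / 0.47 = 53.1915 mg

D_oral = 53.2 mg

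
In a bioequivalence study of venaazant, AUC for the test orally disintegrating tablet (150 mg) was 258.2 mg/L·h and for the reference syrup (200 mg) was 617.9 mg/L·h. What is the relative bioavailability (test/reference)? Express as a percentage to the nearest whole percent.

F_rel = 56%

F_rel = (AUC_test/D_test) / (AUC_ref/D_ref)
      = (258.2/150) / (617.9/200)
      = 1.72133 / 3.0895 = 0.5572 = 55.72%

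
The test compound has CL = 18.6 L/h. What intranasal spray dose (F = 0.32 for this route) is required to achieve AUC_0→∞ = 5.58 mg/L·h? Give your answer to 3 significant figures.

Dose = 324 mg

Dose = CL × AUC_0→∞ / F
     = 18.6 × 5.58 / 0.32 = 324.3375 mg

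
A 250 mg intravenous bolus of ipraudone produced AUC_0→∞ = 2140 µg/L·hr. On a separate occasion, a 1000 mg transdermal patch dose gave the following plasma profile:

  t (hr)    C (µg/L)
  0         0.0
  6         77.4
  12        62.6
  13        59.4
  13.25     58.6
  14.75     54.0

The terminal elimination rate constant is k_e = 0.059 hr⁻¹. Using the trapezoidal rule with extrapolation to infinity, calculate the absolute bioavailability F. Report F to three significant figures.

Trapezoidal AUC_0→14.75 (transdermal patch):
  [0→6]: (0.0+77.4)/2 × 6 = 232.2
  [6→12]: (77.4+62.6)/2 × 6 = 420.0
  [12→13]: (62.6+59.4)/2 × 1 = 61.0
  [13→13.25]: (59.4+58.6)/2 × 0.25 = 14.75
  [13.25→14.75]: (58.6+54.0)/2 × 1.5 = 84.45
  Sum = 812.4 µg/L·hr
Tail: C_last/k_e = 54.0/0.059 = 915.254
AUC_0→∞ (transdermal patch) = 812.4 + 915.254 = 1727.654 µg/L·hr
F = (AUC_ev/D_ev)/(AUC_iv/D_iv) = (1727.654/1000)/(2140/250) = 1.727654/8.56 = 0.2018

F = 0.202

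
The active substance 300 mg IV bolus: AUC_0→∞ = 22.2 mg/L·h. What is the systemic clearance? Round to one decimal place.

CL = 13.5 L/h

CL = Dose_iv / AUC_0→∞
   = 300 / 22.2 = 13.5135 L/h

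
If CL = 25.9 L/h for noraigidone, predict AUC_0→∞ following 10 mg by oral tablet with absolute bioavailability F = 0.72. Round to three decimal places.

AUC = 0.278 mg/L·h

AUC_0→∞ = F × Dose / CL
        = 0.72 × 10 / 25.9 = 0.277992 mg/L·h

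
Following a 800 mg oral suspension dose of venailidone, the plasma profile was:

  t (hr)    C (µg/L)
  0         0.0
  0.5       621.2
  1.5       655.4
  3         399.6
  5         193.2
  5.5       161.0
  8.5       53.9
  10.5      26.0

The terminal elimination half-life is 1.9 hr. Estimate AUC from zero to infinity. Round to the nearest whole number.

AUC = 2740 µg/L·hr

Trapezoidal AUC_0→10.5:
  [0→0.5]: (0.0+621.2)/2 × 0.5 = 155.3
  [0.5→1.5]: (621.2+655.4)/2 × 1 = 638.3
  [1.5→3]: (655.4+399.6)/2 × 1.5 = 791.25
  [3→5]: (399.6+193.2)/2 × 2 = 592.8
  [5→5.5]: (193.2+161.0)/2 × 0.5 = 88.55
  [5.5→8.5]: (161.0+53.9)/2 × 3 = 322.35
  [8.5→10.5]: (53.9+26.0)/2 × 2 = 79.9
  Sum = 2668.45 µg/L·hr
k_e = ln2 / t½ = 0.693147 / 1.9 = 0.3648 hr^-1
Extrapolated tail: C_last / k_e = 26.0 / 0.3648 = 71.272
AUC_0→∞ = 2668.45 + 71.272 = 2739.722 µg/L·hr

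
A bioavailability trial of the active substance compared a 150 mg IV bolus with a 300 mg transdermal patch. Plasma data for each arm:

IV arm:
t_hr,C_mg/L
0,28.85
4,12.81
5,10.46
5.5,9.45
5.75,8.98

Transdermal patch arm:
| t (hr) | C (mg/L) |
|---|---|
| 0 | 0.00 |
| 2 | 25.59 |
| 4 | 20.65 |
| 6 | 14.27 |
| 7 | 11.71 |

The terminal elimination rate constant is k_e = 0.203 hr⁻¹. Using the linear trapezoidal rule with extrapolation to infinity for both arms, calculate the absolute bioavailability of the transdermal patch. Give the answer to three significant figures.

F = 0.606

Trapezoidal AUC_0→5.75 (IV):
  [0→4]: (28.85+12.81)/2 × 4 = 83.32
  [4→5]: (12.81+10.46)/2 × 1 = 11.635
  [5→5.5]: (10.46+9.45)/2 × 0.5 = 4.9775
  [5.5→5.75]: (9.45+8.98)/2 × 0.25 = 2.30375
  Sum = 102.23625 mg/L·hr
IV tail: 8.98/0.203 = 44.236; AUC_iv,0→∞ = 102.23625 + 44.236 = 146.47225 mg/L·hr
Trapezoidal AUC_0→7 (transdermal patch):
  [0→2]: (0.00+25.59)/2 × 2 = 25.59
  [2→4]: (25.59+20.65)/2 × 2 = 46.24
  [4→6]: (20.65+14.27)/2 × 2 = 34.92
  [6→7]: (14.27+11.71)/2 × 1 = 12.99
  Sum = 119.74 mg/L·hr
transdermal patch tail: 11.71/0.203 = 57.685; AUC_ev,0→∞ = 119.74 + 57.685 = 177.425 mg/L·hr
F = (AUC_ev/D_ev)/(AUC_iv/D_iv) = (177.425/300)/(146.47225/150) = 0.591417/0.976482 = 0.6057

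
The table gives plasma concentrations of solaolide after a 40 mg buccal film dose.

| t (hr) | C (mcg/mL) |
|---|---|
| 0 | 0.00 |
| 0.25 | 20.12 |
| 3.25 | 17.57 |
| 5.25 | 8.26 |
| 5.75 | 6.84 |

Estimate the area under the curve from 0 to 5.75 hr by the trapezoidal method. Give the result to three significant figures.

AUC = 88.7 mcg/mL·hr

Trapezoidal AUC_0→5.75:
  [0→0.25]: (0.00+20.12)/2 × 0.25 = 2.515
  [0.25→3.25]: (20.12+17.57)/2 × 3 = 56.535
  [3.25→5.25]: (17.57+8.26)/2 × 2 = 25.83
  [5.25→5.75]: (8.26+6.84)/2 × 0.5 = 3.775
  Sum = 88.655 mcg/mL·hr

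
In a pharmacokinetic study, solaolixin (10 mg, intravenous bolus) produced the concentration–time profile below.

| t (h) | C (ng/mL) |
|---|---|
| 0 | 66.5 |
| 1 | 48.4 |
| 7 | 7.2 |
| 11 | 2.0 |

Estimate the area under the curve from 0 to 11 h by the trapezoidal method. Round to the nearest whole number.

Trapezoidal AUC_0→11:
  [0→1]: (66.5+48.4)/2 × 1 = 57.45
  [1→7]: (48.4+7.2)/2 × 6 = 166.8
  [7→11]: (7.2+2.0)/2 × 4 = 18.4
  Sum = 242.65 ng/mL·h

AUC = 243 ng/mL·h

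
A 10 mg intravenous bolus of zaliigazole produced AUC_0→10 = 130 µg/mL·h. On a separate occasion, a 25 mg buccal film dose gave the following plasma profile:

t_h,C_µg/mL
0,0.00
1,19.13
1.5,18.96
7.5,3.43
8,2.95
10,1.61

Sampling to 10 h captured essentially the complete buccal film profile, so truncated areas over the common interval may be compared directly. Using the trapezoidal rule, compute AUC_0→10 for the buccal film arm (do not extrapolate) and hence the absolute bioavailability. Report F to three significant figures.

F = 0.284

Trapezoidal AUC_0→10 (buccal film):
  [0→1]: (0.00+19.13)/2 × 1 = 9.565
  [1→1.5]: (19.13+18.96)/2 × 0.5 = 9.5225
  [1.5→7.5]: (18.96+3.43)/2 × 6 = 67.17
  [7.5→8]: (3.43+2.95)/2 × 0.5 = 1.595
  [8→10]: (2.95+1.61)/2 × 2 = 4.56
  Sum = 92.4125 µg/mL·h
F = (AUC_ev/D_ev)/(AUC_iv/D_iv) = (92.4125/25)/(130/10) = 3.6965/13 = 0.2843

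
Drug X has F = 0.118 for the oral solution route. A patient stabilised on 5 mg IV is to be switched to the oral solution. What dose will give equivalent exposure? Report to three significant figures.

D_oral = 42.4 mg

For equal systemic exposure: F × D_ev = D_iv
D_ev = D_iv / F = 5 / 0.118 = 42.3729 mg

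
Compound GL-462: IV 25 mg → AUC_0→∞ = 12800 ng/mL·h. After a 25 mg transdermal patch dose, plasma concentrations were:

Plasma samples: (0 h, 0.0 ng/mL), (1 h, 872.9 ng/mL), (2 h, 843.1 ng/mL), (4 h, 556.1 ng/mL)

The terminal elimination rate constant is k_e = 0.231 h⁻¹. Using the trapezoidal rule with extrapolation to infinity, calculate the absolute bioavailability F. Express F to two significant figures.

F = 0.40

Trapezoidal AUC_0→4 (transdermal patch):
  [0→1]: (0.0+872.9)/2 × 1 = 436.45
  [1→2]: (872.9+843.1)/2 × 1 = 858.0
  [2→4]: (843.1+556.1)/2 × 2 = 1399.2
  Sum = 2693.65 ng/mL·h
Tail: C_last/k_e = 556.1/0.231 = 2407.359
AUC_0→∞ (transdermal patch) = 2693.65 + 2407.359 = 5101.009 ng/mL·h
F = (AUC_ev/D_ev)/(AUC_iv/D_iv) = (5101.009/25)/(12800/25) = 204.04036/512 = 0.3985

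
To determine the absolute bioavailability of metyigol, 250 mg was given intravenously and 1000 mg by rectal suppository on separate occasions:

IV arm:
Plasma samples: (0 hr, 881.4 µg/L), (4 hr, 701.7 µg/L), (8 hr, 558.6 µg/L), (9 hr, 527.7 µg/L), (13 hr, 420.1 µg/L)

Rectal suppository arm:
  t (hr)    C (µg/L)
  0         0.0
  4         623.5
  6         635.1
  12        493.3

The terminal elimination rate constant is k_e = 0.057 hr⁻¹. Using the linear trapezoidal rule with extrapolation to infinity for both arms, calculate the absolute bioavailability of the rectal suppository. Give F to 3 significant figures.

F = 0.235

Trapezoidal AUC_0→13 (IV):
  [0→4]: (881.4+701.7)/2 × 4 = 3166.2
  [4→8]: (701.7+558.6)/2 × 4 = 2520.6
  [8→9]: (558.6+527.7)/2 × 1 = 543.15
  [9→13]: (527.7+420.1)/2 × 4 = 1895.6
  Sum = 8125.55 µg/L·hr
IV tail: 420.1/0.057 = 7370.175; AUC_iv,0→∞ = 8125.55 + 7370.175 = 15495.725 µg/L·hr
Trapezoidal AUC_0→12 (rectal suppository):
  [0→4]: (0.0+623.5)/2 × 4 = 1247.0
  [4→6]: (623.5+635.1)/2 × 2 = 1258.6
  [6→12]: (635.1+493.3)/2 × 6 = 3385.2
  Sum = 5890.8 µg/L·hr
rectal suppository tail: 493.3/0.057 = 8654.386; AUC_ev,0→∞ = 5890.8 + 8654.386 = 14545.186 µg/L·hr
F = (AUC_ev/D_ev)/(AUC_iv/D_iv) = (14545.186/1000)/(15495.725/250) = 14.545186/61.9829 = 0.2347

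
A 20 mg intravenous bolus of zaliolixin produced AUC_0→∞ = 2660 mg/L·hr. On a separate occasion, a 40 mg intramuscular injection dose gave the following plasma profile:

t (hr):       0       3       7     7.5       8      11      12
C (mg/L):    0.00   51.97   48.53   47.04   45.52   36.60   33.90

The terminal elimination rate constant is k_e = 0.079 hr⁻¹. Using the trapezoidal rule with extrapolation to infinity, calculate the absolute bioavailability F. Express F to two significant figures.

Trapezoidal AUC_0→12 (intramuscular injection):
  [0→3]: (0.00+51.97)/2 × 3 = 77.955
  [3→7]: (51.97+48.53)/2 × 4 = 201.0
  [7→7.5]: (48.53+47.04)/2 × 0.5 = 23.8925
  [7.5→8]: (47.04+45.52)/2 × 0.5 = 23.14
  [8→11]: (45.52+36.60)/2 × 3 = 123.18
  [11→12]: (36.60+33.90)/2 × 1 = 35.25
  Sum = 484.4175 mg/L·hr
Tail: C_last/k_e = 33.90/0.079 = 429.114
AUC_0→∞ (intramuscular injection) = 484.4175 + 429.114 = 913.5315 mg/L·hr
F = (AUC_ev/D_ev)/(AUC_iv/D_iv) = (913.5315/40)/(2660/20) = 22.8383/133 = 0.1717

F = 0.17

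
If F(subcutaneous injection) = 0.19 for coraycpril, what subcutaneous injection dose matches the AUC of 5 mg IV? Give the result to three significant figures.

For equal systemic exposure: F × D_ev = D_iv
D_ev = D_iv / F = 5 / 0.19 = 26.3158 mg

D_subcutaneous = 26.3 mg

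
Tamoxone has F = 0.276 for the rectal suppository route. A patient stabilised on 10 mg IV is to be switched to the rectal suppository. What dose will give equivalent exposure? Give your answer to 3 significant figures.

D_rectal = 36.2 mg

For equal systemic exposure: F × D_ev = D_iv
D_ev = D_iv / F = 10 / 0.276 = 36.2319 mg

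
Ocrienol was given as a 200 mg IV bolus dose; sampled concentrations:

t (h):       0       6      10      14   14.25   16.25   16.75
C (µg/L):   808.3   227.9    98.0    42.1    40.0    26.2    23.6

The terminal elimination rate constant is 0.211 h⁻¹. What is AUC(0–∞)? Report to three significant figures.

AUC = 4240 µg/L·h

Trapezoidal AUC_0→16.75:
  [0→6]: (808.3+227.9)/2 × 6 = 3108.6
  [6→10]: (227.9+98.0)/2 × 4 = 651.8
  [10→14]: (98.0+42.1)/2 × 4 = 280.2
  [14→14.25]: (42.1+40.0)/2 × 0.25 = 10.2625
  [14.25→16.25]: (40.0+26.2)/2 × 2 = 66.2
  [16.25→16.75]: (26.2+23.6)/2 × 0.5 = 12.45
  Sum = 4129.5125 µg/L·h
Extrapolated tail: C_last / k_e = 23.6 / 0.211 = 111.848
AUC_0→∞ = 4129.5125 + 111.848 = 4241.3605 µg/L·h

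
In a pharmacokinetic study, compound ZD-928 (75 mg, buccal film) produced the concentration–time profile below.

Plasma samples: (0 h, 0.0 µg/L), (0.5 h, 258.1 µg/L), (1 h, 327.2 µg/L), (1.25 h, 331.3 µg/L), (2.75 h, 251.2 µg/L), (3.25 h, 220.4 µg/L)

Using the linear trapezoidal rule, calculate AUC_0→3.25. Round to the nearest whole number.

AUC = 848 µg/L·h

Trapezoidal AUC_0→3.25:
  [0→0.5]: (0.0+258.1)/2 × 0.5 = 64.525
  [0.5→1]: (258.1+327.2)/2 × 0.5 = 146.325
  [1→1.25]: (327.2+331.3)/2 × 0.25 = 82.3125
  [1.25→2.75]: (331.3+251.2)/2 × 1.5 = 436.875
  [2.75→3.25]: (251.2+220.4)/2 × 0.5 = 117.9
  Sum = 847.9375 µg/L·h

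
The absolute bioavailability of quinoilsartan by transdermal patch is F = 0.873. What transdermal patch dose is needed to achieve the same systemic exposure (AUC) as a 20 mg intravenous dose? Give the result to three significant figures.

For equal systemic exposure: F × D_ev = D_iv
D_ev = D_iv / F = 20 / 0.873 = 22.9095 mg

D_transdermal = 22.9 mg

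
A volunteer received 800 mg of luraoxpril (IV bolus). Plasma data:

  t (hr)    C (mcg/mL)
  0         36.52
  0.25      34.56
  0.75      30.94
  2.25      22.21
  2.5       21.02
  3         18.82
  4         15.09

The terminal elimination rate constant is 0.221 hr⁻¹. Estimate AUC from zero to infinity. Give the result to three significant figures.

Trapezoidal AUC_0→4:
  [0→0.25]: (36.52+34.56)/2 × 0.25 = 8.885
  [0.25→0.75]: (34.56+30.94)/2 × 0.5 = 16.375
  [0.75→2.25]: (30.94+22.21)/2 × 1.5 = 39.8625
  [2.25→2.5]: (22.21+21.02)/2 × 0.25 = 5.40375
  [2.5→3]: (21.02+18.82)/2 × 0.5 = 9.96
  [3→4]: (18.82+15.09)/2 × 1 = 16.955
  Sum = 97.44125 mcg/mL·hr
Extrapolated tail: C_last / k_e = 15.09 / 0.221 = 68.281
AUC_0→∞ = 97.44125 + 68.281 = 165.72225 mcg/mL·hr

AUC = 166 mcg/mL·hr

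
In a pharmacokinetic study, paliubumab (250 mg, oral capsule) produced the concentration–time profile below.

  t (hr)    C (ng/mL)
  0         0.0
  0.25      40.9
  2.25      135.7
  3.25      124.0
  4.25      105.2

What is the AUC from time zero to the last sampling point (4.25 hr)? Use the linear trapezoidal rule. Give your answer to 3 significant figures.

Trapezoidal AUC_0→4.25:
  [0→0.25]: (0.0+40.9)/2 × 0.25 = 5.1125
  [0.25→2.25]: (40.9+135.7)/2 × 2 = 176.6
  [2.25→3.25]: (135.7+124.0)/2 × 1 = 129.85
  [3.25→4.25]: (124.0+105.2)/2 × 1 = 114.6
  Sum = 426.1625 ng/mL·hr

AUC = 426 ng/mL·hr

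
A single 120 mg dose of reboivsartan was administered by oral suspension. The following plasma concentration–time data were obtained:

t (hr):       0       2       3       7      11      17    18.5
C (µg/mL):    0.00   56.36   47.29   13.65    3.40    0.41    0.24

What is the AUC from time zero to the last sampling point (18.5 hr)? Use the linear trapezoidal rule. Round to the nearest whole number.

Trapezoidal AUC_0→18.5:
  [0→2]: (0.00+56.36)/2 × 2 = 56.36
  [2→3]: (56.36+47.29)/2 × 1 = 51.825
  [3→7]: (47.29+13.65)/2 × 4 = 121.88
  [7→11]: (13.65+3.40)/2 × 4 = 34.1
  [11→17]: (3.40+0.41)/2 × 6 = 11.43
  [17→18.5]: (0.41+0.24)/2 × 1.5 = 0.4875
  Sum = 276.0825 µg/mL·hr

AUC = 276 µg/mL·hr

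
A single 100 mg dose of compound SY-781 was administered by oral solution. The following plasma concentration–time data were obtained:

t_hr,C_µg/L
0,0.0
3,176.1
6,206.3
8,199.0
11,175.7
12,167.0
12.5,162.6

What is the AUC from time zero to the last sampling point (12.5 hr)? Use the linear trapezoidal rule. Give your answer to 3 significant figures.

AUC = 2060 µg/L·hr

Trapezoidal AUC_0→12.5:
  [0→3]: (0.0+176.1)/2 × 3 = 264.15
  [3→6]: (176.1+206.3)/2 × 3 = 573.6
  [6→8]: (206.3+199.0)/2 × 2 = 405.3
  [8→11]: (199.0+175.7)/2 × 3 = 562.05
  [11→12]: (175.7+167.0)/2 × 1 = 171.35
  [12→12.5]: (167.0+162.6)/2 × 0.5 = 82.4
  Sum = 2058.85 µg/L·hr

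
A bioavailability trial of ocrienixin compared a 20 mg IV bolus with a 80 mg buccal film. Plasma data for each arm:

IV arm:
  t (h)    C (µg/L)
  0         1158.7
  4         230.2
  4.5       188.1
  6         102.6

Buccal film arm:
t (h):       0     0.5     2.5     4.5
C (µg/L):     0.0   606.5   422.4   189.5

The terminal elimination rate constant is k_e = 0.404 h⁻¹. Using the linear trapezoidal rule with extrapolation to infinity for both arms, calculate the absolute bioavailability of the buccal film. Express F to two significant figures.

F = 0.17

Trapezoidal AUC_0→6 (IV):
  [0→4]: (1158.7+230.2)/2 × 4 = 2777.8
  [4→4.5]: (230.2+188.1)/2 × 0.5 = 104.575
  [4.5→6]: (188.1+102.6)/2 × 1.5 = 218.025
  Sum = 3100.4 µg/L·h
IV tail: 102.6/0.404 = 253.960; AUC_iv,0→∞ = 3100.4 + 253.960 = 3354.36 µg/L·h
Trapezoidal AUC_0→4.5 (buccal film):
  [0→0.5]: (0.0+606.5)/2 × 0.5 = 151.625
  [0.5→2.5]: (606.5+422.4)/2 × 2 = 1028.9
  [2.5→4.5]: (422.4+189.5)/2 × 2 = 611.9
  Sum = 1792.425 µg/L·h
buccal film tail: 189.5/0.404 = 469.059; AUC_ev,0→∞ = 1792.425 + 469.059 = 2261.484 µg/L·h
F = (AUC_ev/D_ev)/(AUC_iv/D_iv) = (2261.484/80)/(3354.36/20) = 28.26855/167.718 = 0.1685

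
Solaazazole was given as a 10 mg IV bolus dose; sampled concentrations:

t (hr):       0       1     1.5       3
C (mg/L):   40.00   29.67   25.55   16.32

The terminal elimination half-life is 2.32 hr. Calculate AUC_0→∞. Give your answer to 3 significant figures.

Trapezoidal AUC_0→3:
  [0→1]: (40.00+29.67)/2 × 1 = 34.835
  [1→1.5]: (29.67+25.55)/2 × 0.5 = 13.805
  [1.5→3]: (25.55+16.32)/2 × 1.5 = 31.4025
  Sum = 80.0425 mg/L·hr
k_e = ln2 / t½ = 0.693147 / 2.32 = 0.2988 hr^-1
Extrapolated tail: C_last / k_e = 16.32 / 0.2988 = 54.618
AUC_0→∞ = 80.0425 + 54.618 = 134.6605 mg/L·hr

AUC = 135 mg/L·hr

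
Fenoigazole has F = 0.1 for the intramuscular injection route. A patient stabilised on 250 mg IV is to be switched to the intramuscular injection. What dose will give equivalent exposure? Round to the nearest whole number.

For equal systemic exposure: F × D_ev = D_iv
D_ev = D_iv / F = 250 / 0.1 = 2500 mg

D_intramuscular = 2500 mg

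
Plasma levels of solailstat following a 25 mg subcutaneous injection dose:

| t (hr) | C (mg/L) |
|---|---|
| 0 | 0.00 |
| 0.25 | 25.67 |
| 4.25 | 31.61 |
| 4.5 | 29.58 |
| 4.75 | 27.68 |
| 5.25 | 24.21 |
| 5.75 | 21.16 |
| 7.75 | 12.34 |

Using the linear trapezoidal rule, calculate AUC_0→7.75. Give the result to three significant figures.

AUC = 190 mg/L·hr

Trapezoidal AUC_0→7.75:
  [0→0.25]: (0.00+25.67)/2 × 0.25 = 3.20875
  [0.25→4.25]: (25.67+31.61)/2 × 4 = 114.56
  [4.25→4.5]: (31.61+29.58)/2 × 0.25 = 7.64875
  [4.5→4.75]: (29.58+27.68)/2 × 0.25 = 7.1575
  [4.75→5.25]: (27.68+24.21)/2 × 0.5 = 12.9725
  [5.25→5.75]: (24.21+21.16)/2 × 0.5 = 11.3425
  [5.75→7.75]: (21.16+12.34)/2 × 2 = 33.5
  Sum = 190.39 mg/L·hr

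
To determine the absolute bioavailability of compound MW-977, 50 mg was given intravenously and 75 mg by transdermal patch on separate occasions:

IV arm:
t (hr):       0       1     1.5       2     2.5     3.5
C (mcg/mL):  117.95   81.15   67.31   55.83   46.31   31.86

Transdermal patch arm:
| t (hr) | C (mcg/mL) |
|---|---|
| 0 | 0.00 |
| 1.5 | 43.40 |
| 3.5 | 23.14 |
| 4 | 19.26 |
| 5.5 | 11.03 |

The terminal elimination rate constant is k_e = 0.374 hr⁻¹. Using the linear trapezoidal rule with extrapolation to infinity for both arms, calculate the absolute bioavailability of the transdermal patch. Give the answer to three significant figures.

F = 0.340

Trapezoidal AUC_0→3.5 (IV):
  [0→1]: (117.95+81.15)/2 × 1 = 99.55
  [1→1.5]: (81.15+67.31)/2 × 0.5 = 37.115
  [1.5→2]: (67.31+55.83)/2 × 0.5 = 30.785
  [2→2.5]: (55.83+46.31)/2 × 0.5 = 25.535
  [2.5→3.5]: (46.31+31.86)/2 × 1 = 39.085
  Sum = 232.07 mcg/mL·hr
IV tail: 31.86/0.374 = 85.187; AUC_iv,0→∞ = 232.07 + 85.187 = 317.257 mcg/mL·hr
Trapezoidal AUC_0→5.5 (transdermal patch):
  [0→1.5]: (0.00+43.40)/2 × 1.5 = 32.55
  [1.5→3.5]: (43.40+23.14)/2 × 2 = 66.54
  [3.5→4]: (23.14+19.26)/2 × 0.5 = 10.6
  [4→5.5]: (19.26+11.03)/2 × 1.5 = 22.7175
  Sum = 132.4075 mcg/mL·hr
transdermal patch tail: 11.03/0.374 = 29.492; AUC_ev,0→∞ = 132.4075 + 29.492 = 161.8995 mcg/mL·hr
F = (AUC_ev/D_ev)/(AUC_iv/D_iv) = (161.8995/75)/(317.257/50) = 2.15866/6.34514 = 0.3402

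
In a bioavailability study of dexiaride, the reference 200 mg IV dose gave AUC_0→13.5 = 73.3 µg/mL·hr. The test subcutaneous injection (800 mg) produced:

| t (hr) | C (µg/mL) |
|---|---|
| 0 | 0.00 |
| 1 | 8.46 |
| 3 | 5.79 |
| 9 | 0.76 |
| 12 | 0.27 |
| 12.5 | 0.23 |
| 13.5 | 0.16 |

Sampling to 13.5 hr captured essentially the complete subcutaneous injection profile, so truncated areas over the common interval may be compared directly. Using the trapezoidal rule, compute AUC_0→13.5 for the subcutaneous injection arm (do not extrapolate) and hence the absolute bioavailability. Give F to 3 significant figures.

Trapezoidal AUC_0→13.5 (subcutaneous injection):
  [0→1]: (0.00+8.46)/2 × 1 = 4.23
  [1→3]: (8.46+5.79)/2 × 2 = 14.25
  [3→9]: (5.79+0.76)/2 × 6 = 19.65
  [9→12]: (0.76+0.27)/2 × 3 = 1.545
  [12→12.5]: (0.27+0.23)/2 × 0.5 = 0.125
  [12.5→13.5]: (0.23+0.16)/2 × 1 = 0.195
  Sum = 39.995 µg/mL·hr
F = (AUC_ev/D_ev)/(AUC_iv/D_iv) = (39.995/800)/(73.3/200) = 0.04999375/0.3665 = 0.1364

F = 0.136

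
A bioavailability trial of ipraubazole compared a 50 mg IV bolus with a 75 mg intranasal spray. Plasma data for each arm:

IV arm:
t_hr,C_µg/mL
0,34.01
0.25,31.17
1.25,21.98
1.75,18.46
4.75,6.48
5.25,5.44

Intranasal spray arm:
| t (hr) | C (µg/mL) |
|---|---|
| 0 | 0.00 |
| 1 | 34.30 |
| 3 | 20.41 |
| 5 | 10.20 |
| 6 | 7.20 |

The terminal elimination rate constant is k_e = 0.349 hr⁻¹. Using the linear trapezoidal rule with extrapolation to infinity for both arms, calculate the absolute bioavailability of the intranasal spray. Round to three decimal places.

Trapezoidal AUC_0→5.25 (IV):
  [0→0.25]: (34.01+31.17)/2 × 0.25 = 8.1475
  [0.25→1.25]: (31.17+21.98)/2 × 1 = 26.575
  [1.25→1.75]: (21.98+18.46)/2 × 0.5 = 10.11
  [1.75→4.75]: (18.46+6.48)/2 × 3 = 37.41
  [4.75→5.25]: (6.48+5.44)/2 × 0.5 = 2.98
  Sum = 85.2225 µg/mL·hr
IV tail: 5.44/0.349 = 15.587; AUC_iv,0→∞ = 85.2225 + 15.587 = 100.8095 µg/mL·hr
Trapezoidal AUC_0→6 (intranasal spray):
  [0→1]: (0.00+34.30)/2 × 1 = 17.15
  [1→3]: (34.30+20.41)/2 × 2 = 54.71
  [3→5]: (20.41+10.20)/2 × 2 = 30.61
  [5→6]: (10.20+7.20)/2 × 1 = 8.7
  Sum = 111.17 µg/mL·hr
intranasal spray tail: 7.20/0.349 = 20.630; AUC_ev,0→∞ = 111.17 + 20.630 = 131.8 µg/mL·hr
F = (AUC_ev/D_ev)/(AUC_iv/D_iv) = (131.8/75)/(100.8095/50) = 1.75733/2.01619 = 0.8716

F = 0.872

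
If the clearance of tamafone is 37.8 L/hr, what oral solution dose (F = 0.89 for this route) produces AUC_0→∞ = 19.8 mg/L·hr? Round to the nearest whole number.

Dose = CL × AUC_0→∞ / F
     = 37.8 × 19.8 / 0.89 = 840.944 mg

Dose = 841 mg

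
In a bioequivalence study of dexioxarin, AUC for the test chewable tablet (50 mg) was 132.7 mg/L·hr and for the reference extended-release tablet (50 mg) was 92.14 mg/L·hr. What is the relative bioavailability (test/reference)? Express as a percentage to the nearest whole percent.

F_rel = 144%

F_rel = (AUC_test/D_test) / (AUC_ref/D_ref)
      = (132.7/50) / (92.14/50)
      = 2.654 / 1.8428 = 1.4402 = 144.02%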